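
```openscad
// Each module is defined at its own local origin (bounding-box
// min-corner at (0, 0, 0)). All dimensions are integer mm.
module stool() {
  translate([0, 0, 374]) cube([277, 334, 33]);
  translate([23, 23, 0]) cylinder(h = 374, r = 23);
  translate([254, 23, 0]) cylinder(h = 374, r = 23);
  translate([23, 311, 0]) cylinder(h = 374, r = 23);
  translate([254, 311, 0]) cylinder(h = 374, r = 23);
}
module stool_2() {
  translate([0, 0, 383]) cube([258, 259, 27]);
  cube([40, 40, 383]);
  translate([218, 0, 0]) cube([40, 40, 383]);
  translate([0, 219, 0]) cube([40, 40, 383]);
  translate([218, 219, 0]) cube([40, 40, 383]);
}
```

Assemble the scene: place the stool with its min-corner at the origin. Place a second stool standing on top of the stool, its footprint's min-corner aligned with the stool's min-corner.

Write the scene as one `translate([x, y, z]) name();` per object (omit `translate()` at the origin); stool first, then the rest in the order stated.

stool();
translate([0, 0, 407]) stool_2();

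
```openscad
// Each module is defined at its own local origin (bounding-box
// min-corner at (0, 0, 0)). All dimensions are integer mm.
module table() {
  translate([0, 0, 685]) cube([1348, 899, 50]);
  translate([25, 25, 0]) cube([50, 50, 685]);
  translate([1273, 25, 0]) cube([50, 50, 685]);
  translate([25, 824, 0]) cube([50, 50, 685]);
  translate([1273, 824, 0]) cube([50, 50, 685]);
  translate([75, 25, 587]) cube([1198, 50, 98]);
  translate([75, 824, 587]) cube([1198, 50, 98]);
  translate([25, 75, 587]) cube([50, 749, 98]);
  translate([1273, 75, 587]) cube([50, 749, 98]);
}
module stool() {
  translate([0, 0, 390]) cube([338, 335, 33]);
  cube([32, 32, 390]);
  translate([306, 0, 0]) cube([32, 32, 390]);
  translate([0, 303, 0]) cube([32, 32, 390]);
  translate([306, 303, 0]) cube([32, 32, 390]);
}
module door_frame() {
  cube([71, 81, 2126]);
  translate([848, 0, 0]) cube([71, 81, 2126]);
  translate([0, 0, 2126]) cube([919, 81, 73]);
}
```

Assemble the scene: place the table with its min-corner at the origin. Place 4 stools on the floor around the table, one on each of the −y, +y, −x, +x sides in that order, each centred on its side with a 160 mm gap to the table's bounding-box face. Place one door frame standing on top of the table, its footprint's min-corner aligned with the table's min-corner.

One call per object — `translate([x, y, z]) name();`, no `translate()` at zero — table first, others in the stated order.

table();
translate([505, -495, 0]) stool();
translate([505, 1059, 0]) stool();
translate([-498, 282, 0]) stool();
translate([1508, 282, 0]) stool();
translate([0, 0, 735]) door_frame();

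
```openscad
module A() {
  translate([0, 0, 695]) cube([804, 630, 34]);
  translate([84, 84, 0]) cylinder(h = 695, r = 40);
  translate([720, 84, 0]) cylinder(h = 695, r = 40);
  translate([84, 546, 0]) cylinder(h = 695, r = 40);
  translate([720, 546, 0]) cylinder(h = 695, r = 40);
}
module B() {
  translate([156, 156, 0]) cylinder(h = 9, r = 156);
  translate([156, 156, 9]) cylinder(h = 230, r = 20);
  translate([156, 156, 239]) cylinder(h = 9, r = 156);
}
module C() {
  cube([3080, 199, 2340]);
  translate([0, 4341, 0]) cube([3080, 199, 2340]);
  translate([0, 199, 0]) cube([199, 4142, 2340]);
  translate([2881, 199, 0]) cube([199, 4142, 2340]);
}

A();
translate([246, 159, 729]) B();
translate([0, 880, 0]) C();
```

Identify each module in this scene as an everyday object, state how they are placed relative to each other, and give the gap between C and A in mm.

The house frame's nearest face is 250 mm from the table's +y face.

A is a table. B is a spool. C is a house frame. The spool is on top of the table, centred. The house frame is on the floor beside the table on its +y side. The gap between the house frame and the table is 250 mm.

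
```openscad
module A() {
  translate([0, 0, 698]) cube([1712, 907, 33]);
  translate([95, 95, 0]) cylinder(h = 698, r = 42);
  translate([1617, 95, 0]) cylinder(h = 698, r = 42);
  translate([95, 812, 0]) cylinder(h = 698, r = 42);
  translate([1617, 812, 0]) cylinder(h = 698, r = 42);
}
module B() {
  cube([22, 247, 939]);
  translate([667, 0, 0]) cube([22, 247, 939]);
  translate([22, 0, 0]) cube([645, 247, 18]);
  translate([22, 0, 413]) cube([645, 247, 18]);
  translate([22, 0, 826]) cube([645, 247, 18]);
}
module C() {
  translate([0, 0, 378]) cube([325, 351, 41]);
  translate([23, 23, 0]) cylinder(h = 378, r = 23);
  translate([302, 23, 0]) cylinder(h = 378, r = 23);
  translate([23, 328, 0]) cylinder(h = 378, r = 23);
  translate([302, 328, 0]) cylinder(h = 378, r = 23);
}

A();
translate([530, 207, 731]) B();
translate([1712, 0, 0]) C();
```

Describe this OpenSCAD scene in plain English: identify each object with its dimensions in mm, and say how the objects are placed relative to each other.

A is a rectangular dining table. The top is 1712×907×33 mm with its upper surface at z = 731 mm. It stands on four round legs of 84 mm diameter, each leg's bounding box inset 53 mm from the nearest pair of top edges, running from the floor to the underside of the top.

B is a bookshelf 689 mm wide overall, 247 mm deep and 939 mm tall. The two sides are 22 mm thick vertical panels. 3 horizontal shelves of 18 mm thickness span between the inner faces of the sides; the lowest shelf sits on the floor and shelves are stacked with a clear vertical gap of 395 mm between each pair.

C is a four-legged stool. The seat is 325×351 mm, 41 mm thick, top at z = 419 mm. It stands on four round legs, each 46 mm in diameter, from z = 0 to the seat underside, each leg's axis is inset half a diameter from the nearest pair of seat edges (so the leg's bounding box is flush with the corner).

The bookshelf is on top of the table. The stool is against the table's +x side, with their −y faces flush.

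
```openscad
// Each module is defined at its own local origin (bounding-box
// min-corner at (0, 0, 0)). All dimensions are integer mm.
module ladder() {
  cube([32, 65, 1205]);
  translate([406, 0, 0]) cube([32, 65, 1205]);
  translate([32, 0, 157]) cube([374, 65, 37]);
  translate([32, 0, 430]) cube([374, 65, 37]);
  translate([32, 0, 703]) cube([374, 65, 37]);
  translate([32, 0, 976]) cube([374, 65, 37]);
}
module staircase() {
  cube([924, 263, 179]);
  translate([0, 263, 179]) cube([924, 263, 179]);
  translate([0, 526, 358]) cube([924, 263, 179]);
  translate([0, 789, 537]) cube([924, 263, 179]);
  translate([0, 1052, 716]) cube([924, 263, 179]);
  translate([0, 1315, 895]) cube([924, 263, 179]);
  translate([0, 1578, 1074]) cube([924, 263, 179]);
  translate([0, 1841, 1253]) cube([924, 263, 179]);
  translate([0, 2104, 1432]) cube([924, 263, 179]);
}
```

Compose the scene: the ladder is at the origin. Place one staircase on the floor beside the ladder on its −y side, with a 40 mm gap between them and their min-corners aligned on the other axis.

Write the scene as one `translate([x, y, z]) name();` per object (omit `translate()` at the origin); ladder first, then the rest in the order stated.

ladder();
translate([0, -2407, 0]) staircase();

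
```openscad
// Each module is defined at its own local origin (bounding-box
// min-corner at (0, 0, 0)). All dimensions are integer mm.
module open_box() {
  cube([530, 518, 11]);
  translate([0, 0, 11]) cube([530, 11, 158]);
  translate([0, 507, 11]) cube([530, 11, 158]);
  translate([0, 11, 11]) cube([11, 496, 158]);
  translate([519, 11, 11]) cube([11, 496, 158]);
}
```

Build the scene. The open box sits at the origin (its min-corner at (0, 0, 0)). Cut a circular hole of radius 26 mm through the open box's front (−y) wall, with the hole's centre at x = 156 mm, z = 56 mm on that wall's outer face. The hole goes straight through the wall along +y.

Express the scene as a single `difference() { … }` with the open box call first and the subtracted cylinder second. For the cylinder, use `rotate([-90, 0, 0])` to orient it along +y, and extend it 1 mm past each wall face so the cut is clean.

difference() {
  open_box();
  translate([156, -1, 56]) rotate([-90, 0, 0]) cylinder(h = 13, r = 26);
}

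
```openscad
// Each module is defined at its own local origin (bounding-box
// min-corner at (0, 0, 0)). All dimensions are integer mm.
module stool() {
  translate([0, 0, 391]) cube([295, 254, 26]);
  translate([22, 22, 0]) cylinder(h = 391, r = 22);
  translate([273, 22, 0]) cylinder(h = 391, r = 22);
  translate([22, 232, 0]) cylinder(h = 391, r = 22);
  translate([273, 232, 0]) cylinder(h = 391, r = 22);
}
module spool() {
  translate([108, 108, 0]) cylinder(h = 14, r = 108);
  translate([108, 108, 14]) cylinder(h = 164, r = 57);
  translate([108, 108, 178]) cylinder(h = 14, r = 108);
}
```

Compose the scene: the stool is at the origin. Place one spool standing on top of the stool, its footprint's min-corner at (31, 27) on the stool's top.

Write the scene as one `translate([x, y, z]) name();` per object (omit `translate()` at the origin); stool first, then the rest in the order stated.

stool();
translate([31, 27, 417]) spool();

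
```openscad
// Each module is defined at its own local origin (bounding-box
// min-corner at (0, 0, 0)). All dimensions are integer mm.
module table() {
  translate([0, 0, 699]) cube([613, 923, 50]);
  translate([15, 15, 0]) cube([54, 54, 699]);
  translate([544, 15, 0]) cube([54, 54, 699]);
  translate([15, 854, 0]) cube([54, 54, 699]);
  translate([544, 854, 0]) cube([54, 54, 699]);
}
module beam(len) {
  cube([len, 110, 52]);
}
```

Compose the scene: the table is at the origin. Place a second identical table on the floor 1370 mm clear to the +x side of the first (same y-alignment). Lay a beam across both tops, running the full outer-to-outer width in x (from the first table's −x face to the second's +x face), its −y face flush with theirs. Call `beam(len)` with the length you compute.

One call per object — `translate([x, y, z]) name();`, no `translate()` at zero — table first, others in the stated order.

table();
translate([1983, 0, 0]) table();
translate([0, 0, 749]) beam(2596);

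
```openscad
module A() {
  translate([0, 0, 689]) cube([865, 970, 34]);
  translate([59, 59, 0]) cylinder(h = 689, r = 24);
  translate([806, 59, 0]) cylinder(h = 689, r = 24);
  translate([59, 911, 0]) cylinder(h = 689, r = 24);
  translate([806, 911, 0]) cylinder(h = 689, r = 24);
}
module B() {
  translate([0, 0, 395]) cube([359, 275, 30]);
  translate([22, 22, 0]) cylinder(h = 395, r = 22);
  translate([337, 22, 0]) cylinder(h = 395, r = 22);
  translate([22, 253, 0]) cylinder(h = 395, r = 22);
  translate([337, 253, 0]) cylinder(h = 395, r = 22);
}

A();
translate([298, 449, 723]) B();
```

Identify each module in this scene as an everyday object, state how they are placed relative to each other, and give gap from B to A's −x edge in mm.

A is a table. B is a stool. The stool is on top of the table. The gap from the stool to the table's −x edge is 298 mm.

The stool's min-x is at 298; the table's min-x is 0; gap = 298 mm.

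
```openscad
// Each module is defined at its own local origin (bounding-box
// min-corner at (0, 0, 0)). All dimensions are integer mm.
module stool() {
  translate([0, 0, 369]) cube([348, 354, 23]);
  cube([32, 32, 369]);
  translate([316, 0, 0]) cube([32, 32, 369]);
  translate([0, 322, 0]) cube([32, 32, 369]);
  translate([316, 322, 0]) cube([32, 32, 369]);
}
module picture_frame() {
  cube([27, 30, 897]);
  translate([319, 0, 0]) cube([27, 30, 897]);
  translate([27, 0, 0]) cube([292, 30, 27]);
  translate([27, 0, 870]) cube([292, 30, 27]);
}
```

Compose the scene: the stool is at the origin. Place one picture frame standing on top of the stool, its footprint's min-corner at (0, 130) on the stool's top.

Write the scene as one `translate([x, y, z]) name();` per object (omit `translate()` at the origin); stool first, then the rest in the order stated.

stool();
translate([0, 130, 392]) picture_frame();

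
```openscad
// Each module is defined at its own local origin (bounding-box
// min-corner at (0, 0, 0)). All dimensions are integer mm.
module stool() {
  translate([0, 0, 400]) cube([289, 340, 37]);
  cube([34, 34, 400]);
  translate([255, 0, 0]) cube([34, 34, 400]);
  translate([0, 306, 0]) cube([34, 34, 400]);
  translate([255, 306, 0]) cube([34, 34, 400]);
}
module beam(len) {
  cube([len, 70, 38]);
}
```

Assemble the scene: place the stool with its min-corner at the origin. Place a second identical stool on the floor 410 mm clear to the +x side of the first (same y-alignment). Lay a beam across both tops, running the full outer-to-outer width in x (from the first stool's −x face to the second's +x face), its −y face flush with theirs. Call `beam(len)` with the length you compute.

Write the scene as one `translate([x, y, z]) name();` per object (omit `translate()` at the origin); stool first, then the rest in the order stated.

stool();
translate([699, 0, 0]) stool();
translate([0, 0, 437]) beam(988);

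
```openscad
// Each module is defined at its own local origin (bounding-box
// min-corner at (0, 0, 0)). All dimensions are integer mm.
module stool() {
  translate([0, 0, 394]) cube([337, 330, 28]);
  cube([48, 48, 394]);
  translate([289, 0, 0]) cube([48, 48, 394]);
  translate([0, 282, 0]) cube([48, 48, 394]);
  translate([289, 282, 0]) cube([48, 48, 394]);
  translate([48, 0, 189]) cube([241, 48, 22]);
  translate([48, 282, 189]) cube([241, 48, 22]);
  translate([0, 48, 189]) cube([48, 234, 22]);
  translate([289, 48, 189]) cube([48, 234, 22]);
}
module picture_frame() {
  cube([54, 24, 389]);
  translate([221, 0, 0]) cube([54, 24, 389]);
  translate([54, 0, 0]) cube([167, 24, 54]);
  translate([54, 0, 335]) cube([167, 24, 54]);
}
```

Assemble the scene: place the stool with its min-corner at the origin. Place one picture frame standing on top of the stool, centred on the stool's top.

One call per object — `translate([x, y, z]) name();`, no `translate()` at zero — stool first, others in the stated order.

stool();
translate([31, 153, 422]) picture_frame();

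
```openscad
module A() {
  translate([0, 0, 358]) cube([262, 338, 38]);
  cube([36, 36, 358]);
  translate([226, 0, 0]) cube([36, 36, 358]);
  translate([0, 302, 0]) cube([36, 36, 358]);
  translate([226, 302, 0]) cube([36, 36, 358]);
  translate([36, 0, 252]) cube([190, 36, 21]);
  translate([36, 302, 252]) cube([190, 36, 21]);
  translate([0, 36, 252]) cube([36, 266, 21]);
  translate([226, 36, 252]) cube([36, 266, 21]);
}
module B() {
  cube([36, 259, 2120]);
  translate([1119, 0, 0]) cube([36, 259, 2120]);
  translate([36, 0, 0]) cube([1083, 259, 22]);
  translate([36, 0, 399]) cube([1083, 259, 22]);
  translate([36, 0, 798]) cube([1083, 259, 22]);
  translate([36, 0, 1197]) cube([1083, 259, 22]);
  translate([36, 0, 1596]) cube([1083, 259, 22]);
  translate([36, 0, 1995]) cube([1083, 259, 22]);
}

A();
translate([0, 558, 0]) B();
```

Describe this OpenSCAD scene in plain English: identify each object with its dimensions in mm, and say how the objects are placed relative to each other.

A is a simple wooden stool: a rectangular seat 262 mm (x) by 338 mm (y), 38 mm thick, top face at z = 396 mm, on four square legs, each 36×36 mm in cross-section. The legs rest on z = 0, each flush with a corner of the seat. Four stretchers, 36 mm wide and 21 mm tall, connect adjacent legs with their undersides at z = 252 mm, each running between the inner faces of the legs it joins and aligned with the legs' outer faces on the other axis.

B is a bookshelf 1155 mm wide overall, 259 mm deep and 2120 mm tall. The two sides are 36 mm thick vertical panels. 6 horizontal shelves of 22 mm thickness span between the inner faces of the sides; the lowest shelf sits on the floor and shelves are stacked with a clear vertical gap of 377 mm between each pair.

The bookshelf is on the floor beside the stool on its +y side.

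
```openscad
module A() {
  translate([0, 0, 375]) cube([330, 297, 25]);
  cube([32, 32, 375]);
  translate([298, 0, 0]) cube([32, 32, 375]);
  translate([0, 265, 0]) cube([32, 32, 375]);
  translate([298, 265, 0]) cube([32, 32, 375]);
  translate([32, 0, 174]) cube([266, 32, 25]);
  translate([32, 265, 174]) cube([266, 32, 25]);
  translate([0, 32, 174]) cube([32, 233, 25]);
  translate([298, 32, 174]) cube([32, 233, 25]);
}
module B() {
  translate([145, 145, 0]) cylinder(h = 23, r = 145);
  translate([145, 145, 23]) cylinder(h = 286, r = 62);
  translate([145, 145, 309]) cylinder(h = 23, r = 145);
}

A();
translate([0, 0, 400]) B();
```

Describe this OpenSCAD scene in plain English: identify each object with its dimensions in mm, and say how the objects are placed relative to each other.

A is a four-legged stool. The seat is 330×297 mm, 25 mm thick, top at z = 400 mm. It stands on four square legs, each 32×32 mm in cross-section, from z = 0 to the seat underside, each flush with a corner of the seat. Four stretchers, 32 mm wide and 25 mm tall, connect adjacent legs with their undersides at z = 174 mm, each running between the inner faces of the legs it joins and aligned with the legs' outer faces on the other axis.

B is a spool: two coaxial disc flanges of radius 145 mm and thickness 23 mm, joined by a core cylinder of radius 62 mm and height 286 mm. The lower flange rests on z = 0 and the three cylinders share a vertical axis.

The spool is on top of the stool.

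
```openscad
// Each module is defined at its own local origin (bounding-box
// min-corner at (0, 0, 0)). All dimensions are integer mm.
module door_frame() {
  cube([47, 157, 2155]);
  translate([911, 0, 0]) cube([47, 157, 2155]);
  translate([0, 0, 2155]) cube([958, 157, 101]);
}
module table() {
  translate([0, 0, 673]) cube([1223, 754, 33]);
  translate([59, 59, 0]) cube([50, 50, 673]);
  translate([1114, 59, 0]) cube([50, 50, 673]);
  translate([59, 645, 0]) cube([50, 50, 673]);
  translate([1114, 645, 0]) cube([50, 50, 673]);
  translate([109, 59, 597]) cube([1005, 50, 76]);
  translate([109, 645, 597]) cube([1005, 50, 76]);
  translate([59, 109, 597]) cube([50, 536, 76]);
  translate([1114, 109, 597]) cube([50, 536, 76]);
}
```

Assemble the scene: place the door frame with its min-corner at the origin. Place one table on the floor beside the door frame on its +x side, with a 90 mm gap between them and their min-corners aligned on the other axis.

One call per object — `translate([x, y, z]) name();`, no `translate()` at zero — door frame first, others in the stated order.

door_frame();
translate([1048, 0, 0]) table();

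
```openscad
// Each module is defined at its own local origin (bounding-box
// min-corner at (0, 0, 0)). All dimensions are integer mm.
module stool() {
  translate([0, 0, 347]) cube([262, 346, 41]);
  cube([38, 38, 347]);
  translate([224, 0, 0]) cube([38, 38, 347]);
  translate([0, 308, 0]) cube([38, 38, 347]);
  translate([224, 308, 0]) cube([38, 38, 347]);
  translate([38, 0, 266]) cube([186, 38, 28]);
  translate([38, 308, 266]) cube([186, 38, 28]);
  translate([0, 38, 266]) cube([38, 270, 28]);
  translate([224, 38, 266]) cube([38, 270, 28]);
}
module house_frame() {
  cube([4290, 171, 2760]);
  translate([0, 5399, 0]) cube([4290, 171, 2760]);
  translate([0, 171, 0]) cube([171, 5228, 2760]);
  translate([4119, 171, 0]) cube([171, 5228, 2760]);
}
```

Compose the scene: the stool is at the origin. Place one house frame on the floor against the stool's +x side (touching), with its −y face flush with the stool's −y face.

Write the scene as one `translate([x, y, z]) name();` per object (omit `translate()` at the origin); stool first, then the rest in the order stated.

stool();
translate([262, 0, 0]) house_frame();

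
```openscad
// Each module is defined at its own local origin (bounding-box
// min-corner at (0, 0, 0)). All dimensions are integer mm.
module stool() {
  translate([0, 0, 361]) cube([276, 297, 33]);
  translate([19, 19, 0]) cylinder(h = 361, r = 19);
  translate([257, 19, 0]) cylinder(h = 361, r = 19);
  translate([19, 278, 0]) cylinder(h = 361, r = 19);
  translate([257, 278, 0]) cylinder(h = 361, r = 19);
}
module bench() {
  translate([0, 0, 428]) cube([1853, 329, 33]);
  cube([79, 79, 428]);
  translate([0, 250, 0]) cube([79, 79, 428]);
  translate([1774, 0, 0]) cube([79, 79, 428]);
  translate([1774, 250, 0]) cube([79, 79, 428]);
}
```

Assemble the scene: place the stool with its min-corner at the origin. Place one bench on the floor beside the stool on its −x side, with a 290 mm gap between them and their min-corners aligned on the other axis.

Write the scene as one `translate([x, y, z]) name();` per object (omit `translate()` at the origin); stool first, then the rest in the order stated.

stool();
translate([-2143, 0, 0]) bench();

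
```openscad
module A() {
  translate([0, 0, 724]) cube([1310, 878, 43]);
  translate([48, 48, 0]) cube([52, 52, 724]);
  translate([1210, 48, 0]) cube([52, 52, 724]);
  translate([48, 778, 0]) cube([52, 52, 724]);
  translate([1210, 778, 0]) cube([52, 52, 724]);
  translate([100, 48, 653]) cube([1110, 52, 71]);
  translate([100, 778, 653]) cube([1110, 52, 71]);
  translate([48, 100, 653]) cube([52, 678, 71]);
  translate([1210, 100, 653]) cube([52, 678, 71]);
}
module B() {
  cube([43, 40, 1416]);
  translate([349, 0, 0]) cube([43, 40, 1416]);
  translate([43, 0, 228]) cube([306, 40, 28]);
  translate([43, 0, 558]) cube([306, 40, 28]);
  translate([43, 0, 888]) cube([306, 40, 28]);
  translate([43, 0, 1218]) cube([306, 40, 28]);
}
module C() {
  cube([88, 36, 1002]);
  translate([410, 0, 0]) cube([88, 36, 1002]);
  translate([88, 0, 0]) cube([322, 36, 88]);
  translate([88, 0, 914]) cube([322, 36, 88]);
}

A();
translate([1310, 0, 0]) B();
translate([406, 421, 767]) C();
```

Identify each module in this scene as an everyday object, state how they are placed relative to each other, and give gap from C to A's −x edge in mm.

The picture frame's min-x is at 406; the table's min-x is 0; gap = 406 mm.

A is a table. B is a ladder. C is a picture frame. The ladder is against the table's +x side, with their −y faces flush. The picture frame is on top of the table, centred. The gap from the picture frame to the table's −x edge is 406 mm.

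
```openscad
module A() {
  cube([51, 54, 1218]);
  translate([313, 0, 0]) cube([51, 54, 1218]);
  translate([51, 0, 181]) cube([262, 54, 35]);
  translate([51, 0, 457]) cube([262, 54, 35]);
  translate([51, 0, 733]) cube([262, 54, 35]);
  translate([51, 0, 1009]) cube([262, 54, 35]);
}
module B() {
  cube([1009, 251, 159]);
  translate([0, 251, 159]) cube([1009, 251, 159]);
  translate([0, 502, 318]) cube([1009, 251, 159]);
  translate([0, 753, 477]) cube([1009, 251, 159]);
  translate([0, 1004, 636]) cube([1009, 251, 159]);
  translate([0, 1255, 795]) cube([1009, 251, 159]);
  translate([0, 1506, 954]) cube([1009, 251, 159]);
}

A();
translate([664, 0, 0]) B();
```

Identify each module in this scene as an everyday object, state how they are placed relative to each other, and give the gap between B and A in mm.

A is a ladder. B is a staircase. The staircase is on the floor beside the ladder on its +x side. The gap between the staircase and the ladder is 300 mm.

The staircase's nearest face is 300 mm from the ladder's +x face.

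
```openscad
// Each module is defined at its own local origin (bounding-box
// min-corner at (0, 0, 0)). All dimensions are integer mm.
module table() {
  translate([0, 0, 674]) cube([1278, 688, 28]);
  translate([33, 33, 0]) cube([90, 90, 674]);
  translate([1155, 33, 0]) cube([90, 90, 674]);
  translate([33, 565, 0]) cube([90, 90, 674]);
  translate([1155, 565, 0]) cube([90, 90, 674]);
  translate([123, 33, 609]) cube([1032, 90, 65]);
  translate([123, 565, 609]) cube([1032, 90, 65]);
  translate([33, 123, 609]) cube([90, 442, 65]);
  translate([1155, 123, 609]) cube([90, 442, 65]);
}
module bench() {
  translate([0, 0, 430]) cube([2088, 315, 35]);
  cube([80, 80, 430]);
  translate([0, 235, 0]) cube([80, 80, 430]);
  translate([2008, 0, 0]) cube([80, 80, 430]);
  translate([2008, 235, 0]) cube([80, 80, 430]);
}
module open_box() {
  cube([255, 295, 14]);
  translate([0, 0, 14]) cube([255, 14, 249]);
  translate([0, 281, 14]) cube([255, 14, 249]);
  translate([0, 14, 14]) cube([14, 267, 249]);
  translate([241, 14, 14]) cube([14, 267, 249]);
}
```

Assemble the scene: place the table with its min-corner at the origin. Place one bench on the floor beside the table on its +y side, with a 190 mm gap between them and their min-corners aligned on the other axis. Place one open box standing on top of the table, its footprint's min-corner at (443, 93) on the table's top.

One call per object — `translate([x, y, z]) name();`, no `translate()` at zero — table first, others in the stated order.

table();
translate([0, 878, 0]) bench();
translate([443, 93, 702]) open_box();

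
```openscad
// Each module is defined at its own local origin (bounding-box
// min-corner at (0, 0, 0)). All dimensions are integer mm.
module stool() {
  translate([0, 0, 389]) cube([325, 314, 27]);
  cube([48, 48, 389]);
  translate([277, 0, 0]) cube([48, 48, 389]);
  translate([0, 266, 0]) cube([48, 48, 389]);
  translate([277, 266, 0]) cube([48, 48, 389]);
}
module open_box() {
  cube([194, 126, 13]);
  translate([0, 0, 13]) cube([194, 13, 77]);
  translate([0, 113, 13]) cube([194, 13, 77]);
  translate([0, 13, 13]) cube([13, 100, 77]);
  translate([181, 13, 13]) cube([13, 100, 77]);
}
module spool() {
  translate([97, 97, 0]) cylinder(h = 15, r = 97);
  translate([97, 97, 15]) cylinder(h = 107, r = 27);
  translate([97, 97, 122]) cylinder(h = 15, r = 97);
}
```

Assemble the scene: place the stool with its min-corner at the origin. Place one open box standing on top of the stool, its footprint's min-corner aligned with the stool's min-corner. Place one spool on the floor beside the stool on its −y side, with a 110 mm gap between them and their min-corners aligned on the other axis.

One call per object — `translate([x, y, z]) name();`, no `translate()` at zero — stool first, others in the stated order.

stool();
translate([0, 0, 416]) open_box();
translate([0, -304, 0]) spool();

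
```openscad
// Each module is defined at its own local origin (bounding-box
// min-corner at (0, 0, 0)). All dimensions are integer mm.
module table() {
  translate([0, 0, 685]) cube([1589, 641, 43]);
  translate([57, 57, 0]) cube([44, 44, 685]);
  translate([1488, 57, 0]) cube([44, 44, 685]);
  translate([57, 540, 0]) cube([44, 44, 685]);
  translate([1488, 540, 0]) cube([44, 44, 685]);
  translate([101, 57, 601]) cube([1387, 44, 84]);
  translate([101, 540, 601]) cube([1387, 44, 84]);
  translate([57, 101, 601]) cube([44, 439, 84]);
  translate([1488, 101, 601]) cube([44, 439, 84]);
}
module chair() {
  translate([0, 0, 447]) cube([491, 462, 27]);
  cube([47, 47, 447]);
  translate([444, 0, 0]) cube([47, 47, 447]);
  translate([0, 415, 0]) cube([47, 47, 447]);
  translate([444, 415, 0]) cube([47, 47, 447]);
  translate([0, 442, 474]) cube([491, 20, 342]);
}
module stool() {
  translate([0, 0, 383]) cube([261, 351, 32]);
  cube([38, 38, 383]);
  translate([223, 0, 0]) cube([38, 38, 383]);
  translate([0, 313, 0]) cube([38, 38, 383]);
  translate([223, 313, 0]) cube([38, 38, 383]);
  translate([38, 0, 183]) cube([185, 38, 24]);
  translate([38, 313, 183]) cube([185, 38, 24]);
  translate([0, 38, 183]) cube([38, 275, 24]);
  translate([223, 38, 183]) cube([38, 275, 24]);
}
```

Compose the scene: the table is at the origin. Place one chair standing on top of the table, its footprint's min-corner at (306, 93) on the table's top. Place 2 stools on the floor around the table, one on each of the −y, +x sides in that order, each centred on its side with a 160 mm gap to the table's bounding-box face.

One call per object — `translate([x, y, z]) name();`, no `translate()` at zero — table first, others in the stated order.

table();
translate([306, 93, 728]) chair();
translate([664, -511, 0]) stool();
translate([1749, 145, 0]) stool();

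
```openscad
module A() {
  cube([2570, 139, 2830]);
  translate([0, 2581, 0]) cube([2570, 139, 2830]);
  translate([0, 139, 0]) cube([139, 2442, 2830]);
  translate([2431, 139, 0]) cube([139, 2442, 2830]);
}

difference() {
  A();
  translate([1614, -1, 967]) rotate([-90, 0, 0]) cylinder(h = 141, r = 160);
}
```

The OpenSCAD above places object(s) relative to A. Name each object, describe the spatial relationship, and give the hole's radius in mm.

A is a house frame. The house frame has a circular hole through its front wall. The hole's radius is 160 mm.

The subtracted cylinder has r = 160 mm.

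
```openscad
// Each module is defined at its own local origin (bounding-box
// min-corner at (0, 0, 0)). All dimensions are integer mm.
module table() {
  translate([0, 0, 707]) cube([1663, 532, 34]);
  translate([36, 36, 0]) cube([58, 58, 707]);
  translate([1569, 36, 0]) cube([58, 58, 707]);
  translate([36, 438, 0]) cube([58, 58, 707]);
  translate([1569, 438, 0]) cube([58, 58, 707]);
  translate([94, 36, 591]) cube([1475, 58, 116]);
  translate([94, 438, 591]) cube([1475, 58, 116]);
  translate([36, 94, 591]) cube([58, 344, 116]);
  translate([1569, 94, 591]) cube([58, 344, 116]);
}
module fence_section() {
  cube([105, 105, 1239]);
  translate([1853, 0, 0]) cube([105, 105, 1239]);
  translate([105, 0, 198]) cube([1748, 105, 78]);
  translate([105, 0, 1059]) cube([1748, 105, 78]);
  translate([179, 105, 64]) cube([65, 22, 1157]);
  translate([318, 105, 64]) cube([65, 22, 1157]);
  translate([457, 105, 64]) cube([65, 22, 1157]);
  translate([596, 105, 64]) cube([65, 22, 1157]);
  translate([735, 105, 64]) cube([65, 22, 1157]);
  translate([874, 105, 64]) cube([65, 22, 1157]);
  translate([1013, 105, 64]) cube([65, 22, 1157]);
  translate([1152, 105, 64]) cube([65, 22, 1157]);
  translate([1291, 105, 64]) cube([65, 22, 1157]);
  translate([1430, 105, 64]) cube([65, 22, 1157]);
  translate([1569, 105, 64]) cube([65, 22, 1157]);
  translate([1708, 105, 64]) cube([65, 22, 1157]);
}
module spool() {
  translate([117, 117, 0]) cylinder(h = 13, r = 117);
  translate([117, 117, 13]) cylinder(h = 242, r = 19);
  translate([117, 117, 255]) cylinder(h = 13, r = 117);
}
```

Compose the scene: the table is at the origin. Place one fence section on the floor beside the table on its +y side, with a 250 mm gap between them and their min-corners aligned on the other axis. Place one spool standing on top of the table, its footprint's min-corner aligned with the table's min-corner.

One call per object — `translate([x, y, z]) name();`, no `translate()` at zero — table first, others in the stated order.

table();
translate([0, 782, 0]) fence_section();
translate([0, 0, 741]) spool();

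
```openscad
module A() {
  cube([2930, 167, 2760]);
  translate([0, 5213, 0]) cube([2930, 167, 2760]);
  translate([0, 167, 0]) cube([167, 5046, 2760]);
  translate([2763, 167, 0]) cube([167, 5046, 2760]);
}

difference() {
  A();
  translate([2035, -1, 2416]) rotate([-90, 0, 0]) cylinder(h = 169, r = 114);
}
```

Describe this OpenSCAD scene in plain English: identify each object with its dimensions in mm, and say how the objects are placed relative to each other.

A is the wall frame of a small rectangular building: four walls, each 2760 mm tall and 167 mm thick, enclosing a footprint 2930 mm (x) by 5380 mm (y) outside-to-outside, with no floor or roof. The front and back walls (the −y and +y sides) span the full width; the two side walls fit between them.

The house frame has a circular hole of radius 114 mm through its front wall, centred at (x = 2035, z = 2416).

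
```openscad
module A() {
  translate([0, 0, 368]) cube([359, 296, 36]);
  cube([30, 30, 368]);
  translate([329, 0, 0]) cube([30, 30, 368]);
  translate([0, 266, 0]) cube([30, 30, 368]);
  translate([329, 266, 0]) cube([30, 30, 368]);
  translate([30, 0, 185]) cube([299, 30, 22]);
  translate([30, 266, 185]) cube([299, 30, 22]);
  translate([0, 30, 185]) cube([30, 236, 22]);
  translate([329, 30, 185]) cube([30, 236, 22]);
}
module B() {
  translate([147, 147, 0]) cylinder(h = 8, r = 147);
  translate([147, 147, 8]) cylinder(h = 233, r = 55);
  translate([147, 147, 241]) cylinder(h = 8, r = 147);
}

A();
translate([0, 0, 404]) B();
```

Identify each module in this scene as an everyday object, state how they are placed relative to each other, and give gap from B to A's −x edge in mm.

A is a stool. B is a spool. The spool is on top of the stool. The gap from the spool to the stool's −x edge is 0 mm.

The spool's min-x is at 0; the stool's min-x is 0; gap = 0 mm.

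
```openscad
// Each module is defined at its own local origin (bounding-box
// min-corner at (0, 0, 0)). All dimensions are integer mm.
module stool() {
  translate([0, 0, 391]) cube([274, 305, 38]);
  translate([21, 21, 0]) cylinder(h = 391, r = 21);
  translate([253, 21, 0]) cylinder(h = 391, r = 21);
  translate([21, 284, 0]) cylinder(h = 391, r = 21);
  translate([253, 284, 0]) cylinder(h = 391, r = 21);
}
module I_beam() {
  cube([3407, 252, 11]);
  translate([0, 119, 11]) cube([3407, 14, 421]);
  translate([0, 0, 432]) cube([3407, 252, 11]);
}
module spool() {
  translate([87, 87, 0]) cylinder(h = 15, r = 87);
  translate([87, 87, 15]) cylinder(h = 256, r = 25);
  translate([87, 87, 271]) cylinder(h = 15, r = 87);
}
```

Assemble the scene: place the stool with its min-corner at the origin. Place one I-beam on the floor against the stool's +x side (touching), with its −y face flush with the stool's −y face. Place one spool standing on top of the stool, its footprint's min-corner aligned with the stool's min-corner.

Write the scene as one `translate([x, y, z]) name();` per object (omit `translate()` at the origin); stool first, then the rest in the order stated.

stool();
translate([274, 0, 0]) I_beam();
translate([0, 0, 429]) spool();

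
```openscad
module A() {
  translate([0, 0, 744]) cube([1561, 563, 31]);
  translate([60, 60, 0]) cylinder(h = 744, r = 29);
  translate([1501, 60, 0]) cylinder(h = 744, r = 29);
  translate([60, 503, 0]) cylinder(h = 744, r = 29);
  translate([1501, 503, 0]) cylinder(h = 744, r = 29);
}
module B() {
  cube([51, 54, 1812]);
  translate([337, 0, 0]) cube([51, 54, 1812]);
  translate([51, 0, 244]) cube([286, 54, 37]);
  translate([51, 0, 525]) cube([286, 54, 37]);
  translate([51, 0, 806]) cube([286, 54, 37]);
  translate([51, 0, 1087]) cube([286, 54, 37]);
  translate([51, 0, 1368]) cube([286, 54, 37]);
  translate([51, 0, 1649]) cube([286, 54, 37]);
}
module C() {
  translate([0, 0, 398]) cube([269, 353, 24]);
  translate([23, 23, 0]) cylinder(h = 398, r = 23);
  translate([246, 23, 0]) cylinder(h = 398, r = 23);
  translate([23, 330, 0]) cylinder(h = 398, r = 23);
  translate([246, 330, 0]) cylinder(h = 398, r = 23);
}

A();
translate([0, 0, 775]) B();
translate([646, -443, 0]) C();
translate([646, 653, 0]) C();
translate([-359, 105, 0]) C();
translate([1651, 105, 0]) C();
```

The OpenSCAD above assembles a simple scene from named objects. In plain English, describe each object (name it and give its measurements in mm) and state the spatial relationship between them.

A is a table: top 1561 mm (x) × 563 mm (y), 31 mm thick, upper face at z = 775 mm, on four round legs of 58 mm diameter, each leg's bounding box inset 31 mm from the nearest pair of top edges, running from z = 0 to the bottom of the top.

B is a wooden ladder with two side rails of 51×54 mm section and 1812 mm height, set 388 mm apart overall. Between them run 6 rectangular rungs (54 mm deep, 37 mm thick), front faces flush with the rails' −y face. The bottom of the first rung is 244 mm above the floor and each subsequent rung is 281 mm higher than the one below.

C is a four-legged stool. The seat is a 269×353×24 mm slab whose top surface is at z = 422 mm; four round legs, each 46 mm in diameter, run from the floor (z = 0) to the underside of the seat, each leg's axis is inset half a diameter from the nearest pair of seat edges (so the leg's bounding box is flush with the corner).

The ladder is on top of the table. Four stools sit around the table at the −y, +y, −x, +x sides.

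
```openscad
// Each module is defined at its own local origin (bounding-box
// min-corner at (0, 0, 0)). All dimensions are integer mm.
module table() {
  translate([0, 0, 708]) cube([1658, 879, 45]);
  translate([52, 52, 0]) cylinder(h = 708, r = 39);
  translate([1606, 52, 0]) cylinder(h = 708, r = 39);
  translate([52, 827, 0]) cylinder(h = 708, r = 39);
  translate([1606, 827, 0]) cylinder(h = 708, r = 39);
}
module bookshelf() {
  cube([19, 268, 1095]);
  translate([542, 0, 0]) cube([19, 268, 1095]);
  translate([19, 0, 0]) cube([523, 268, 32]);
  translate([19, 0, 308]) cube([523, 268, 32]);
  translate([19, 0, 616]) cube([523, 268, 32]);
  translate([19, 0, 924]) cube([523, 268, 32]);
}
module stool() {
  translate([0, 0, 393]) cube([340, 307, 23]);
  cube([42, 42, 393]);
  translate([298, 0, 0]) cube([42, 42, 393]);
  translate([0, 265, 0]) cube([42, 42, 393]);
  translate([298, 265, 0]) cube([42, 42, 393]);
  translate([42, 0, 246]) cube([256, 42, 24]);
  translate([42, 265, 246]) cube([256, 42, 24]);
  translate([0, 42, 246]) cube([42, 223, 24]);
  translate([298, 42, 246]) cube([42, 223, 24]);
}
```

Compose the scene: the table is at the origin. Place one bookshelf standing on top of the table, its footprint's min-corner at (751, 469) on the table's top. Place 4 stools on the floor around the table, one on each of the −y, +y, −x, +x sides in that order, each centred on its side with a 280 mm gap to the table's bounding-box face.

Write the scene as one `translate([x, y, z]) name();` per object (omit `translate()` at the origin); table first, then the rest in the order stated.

table();
translate([751, 469, 753]) bookshelf();
translate([659, -587, 0]) stool();
translate([659, 1159, 0]) stool();
translate([-620, 286, 0]) stool();
translate([1938, 286, 0]) stool();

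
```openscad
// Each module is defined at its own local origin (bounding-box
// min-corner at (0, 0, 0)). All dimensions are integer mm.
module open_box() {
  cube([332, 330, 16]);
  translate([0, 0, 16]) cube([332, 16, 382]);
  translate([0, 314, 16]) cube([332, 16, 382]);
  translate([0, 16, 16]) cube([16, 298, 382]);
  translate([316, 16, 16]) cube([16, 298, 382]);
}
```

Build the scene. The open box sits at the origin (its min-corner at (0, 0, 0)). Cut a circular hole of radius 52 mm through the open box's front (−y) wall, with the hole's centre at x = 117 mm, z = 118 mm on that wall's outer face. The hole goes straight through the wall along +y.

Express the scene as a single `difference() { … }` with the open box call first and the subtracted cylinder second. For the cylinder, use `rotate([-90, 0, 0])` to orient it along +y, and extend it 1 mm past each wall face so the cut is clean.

difference() {
  open_box();
  translate([117, -1, 118]) rotate([-90, 0, 0]) cylinder(h = 18, r = 52);
}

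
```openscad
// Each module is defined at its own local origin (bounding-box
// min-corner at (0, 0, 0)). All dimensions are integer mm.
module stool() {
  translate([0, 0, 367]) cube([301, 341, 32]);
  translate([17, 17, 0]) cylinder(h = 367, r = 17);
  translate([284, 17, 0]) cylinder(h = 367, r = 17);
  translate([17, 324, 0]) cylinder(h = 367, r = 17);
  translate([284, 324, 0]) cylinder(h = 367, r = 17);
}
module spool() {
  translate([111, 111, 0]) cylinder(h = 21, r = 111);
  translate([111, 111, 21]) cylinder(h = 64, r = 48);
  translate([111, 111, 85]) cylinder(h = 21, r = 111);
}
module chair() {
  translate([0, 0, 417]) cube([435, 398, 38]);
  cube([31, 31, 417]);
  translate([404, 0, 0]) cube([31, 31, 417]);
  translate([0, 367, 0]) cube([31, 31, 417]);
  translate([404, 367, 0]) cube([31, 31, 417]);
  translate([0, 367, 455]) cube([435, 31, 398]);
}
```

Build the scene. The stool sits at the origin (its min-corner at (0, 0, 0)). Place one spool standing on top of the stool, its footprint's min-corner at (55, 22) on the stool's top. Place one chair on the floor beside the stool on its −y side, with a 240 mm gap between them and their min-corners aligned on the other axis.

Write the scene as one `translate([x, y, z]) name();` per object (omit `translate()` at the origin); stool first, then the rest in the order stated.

stool();
translate([55, 22, 399]) spool();
translate([0, -638, 0]) chair();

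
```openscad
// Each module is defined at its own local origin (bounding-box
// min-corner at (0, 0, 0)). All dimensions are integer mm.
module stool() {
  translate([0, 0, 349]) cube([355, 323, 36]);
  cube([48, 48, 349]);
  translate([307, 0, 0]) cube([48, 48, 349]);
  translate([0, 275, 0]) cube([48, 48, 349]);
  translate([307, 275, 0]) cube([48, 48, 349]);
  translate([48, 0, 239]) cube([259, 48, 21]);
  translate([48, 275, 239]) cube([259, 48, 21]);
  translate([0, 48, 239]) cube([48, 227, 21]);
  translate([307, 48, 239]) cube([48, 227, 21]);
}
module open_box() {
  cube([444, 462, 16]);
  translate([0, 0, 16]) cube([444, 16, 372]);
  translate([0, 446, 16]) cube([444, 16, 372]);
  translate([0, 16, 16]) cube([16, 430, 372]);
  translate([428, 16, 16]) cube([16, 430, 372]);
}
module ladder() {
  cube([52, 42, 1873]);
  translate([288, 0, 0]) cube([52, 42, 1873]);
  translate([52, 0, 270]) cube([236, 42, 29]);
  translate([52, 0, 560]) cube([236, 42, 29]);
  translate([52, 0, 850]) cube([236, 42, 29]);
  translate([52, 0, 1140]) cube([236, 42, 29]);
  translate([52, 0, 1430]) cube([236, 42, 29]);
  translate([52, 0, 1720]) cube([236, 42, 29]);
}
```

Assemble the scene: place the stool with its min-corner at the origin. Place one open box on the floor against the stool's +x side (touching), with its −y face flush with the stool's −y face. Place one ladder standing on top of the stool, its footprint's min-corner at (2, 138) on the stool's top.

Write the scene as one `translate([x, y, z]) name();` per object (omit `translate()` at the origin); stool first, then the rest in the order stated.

stool();
translate([355, 0, 0]) open_box();
translate([2, 138, 385]) ladder();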